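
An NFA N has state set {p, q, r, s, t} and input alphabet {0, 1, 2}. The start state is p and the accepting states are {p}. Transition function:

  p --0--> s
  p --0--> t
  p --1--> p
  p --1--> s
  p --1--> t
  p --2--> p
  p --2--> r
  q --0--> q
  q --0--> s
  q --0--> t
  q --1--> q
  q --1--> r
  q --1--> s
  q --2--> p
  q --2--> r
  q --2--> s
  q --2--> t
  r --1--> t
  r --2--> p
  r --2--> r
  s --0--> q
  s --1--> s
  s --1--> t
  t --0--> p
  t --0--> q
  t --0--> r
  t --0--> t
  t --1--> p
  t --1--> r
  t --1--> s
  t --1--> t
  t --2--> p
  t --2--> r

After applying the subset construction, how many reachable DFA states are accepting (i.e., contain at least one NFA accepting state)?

6

Start state of the DFA: {p}.
{p} --0--> {s, t}  [new]
{p} --1--> {p, s, t}  [new]
{p} --2--> {p, r}  [new]
{s, t} --0--> {p, q, r, t}  [new]
{s, t} --1--> {p, r, s, t}  [new]
{s, t} --2--> {p, r}  [seen]
{p, s, t} --0--> {p, q, r, s, t}  [new]
{p, s, t} --1--> {p, r, s, t}  [seen]
{p, s, t} --2--> {p, r}  [seen]
{p, r} --0--> {s, t}  [seen]
{p, r} --1--> {p, s, t}  [seen]
{p, r} --2--> {p, r}  [seen]
{p, q, r, t} --0--> {p, q, r, s, t}  [seen]
{p, q, r, t} --1--> {p, q, r, s, t}  [seen]
{p, q, r, t} --2--> {p, r, s, t}  [seen]
{p, r, s, t} --0--> {p, q, r, s, t}  [seen]
{p, r, s, t} --1--> {p, r, s, t}  [seen]
{p, r, s, t} --2--> {p, r}  [seen]
{p, q, r, s, t} --0--> {p, q, r, s, t}  [seen]
{p, q, r, s, t} --1--> {p, q, r, s, t}  [seen]
{p, q, r, s, t} --2--> {p, r, s, t}  [seen]
Reachable DFA states: {p}, {s, t}, {p, s, t}, {p, r}, {p, q, r, t}, {p, r, s, t}, {p, q, r, s, t}.
Accepting DFA states (contain an NFA accepting state): {p}, {p, s, t}, {p, r}, {p, q, r, t}, {p, r, s, t}, {p, q, r, s, t}.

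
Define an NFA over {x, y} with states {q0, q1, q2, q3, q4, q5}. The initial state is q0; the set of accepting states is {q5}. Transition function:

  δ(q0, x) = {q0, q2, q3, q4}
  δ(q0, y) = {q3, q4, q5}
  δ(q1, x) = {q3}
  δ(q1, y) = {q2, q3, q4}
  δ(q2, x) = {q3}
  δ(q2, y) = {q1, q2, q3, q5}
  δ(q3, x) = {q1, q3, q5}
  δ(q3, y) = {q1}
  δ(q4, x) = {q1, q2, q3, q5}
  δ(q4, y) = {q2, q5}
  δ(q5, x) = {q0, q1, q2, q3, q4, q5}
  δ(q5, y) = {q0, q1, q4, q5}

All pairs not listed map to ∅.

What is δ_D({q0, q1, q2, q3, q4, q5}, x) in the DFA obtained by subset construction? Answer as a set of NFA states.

δ(q0,x) = {q0, q2, q3, q4}; δ(q1,x) = {q3}; δ(q2,x) = {q3}; δ(q3,x) = {q1, q3, q5}; δ(q4,x) = {q1, q2, q3, q5}; δ(q5,x) = {q0, q1, q2, q3, q4, q5}.
Union: {q0, q1, q2, q3, q4, q5}.

{q0, q1, q2, q3, q4, q5}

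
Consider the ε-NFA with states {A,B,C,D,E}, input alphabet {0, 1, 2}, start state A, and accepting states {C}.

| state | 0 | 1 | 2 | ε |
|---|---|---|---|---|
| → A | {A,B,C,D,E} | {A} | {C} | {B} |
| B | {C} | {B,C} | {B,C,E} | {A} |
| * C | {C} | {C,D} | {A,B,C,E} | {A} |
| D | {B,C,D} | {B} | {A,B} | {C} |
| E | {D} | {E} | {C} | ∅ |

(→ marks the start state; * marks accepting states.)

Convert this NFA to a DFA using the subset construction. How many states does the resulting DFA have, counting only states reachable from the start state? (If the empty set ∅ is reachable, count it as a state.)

Start state of the DFA: {A,B} (ε-closure of the NFA start).
{A,B} --0--> {A,B,C,D,E}  [new]
{A,B} --1--> {A,B,C}  [new]
{A,B} --2--> {A,B,C,E}  [new]
{A,B,C,D,E} --0--> {A,B,C,D,E}  [seen]
{A,B,C,D,E} --1--> {A,B,C,D,E}  [seen]
{A,B,C,D,E} --2--> {A,B,C,E}  [seen]
{A,B,C} --0--> {A,B,C,D,E}  [seen]
{A,B,C} --1--> {A,B,C,D}  [new]
{A,B,C} --2--> {A,B,C,E}  [seen]
{A,B,C,E} --0--> {A,B,C,D,E}  [seen]
{A,B,C,E} --1--> {A,B,C,D,E}  [seen]
{A,B,C,E} --2--> {A,B,C,E}  [seen]
{A,B,C,D} --0--> {A,B,C,D,E}  [seen]
{A,B,C,D} --1--> {A,B,C,D}  [seen]
{A,B,C,D} --2--> {A,B,C,E}  [seen]
Reachable DFA states: {A,B}, {A,B,C,D,E}, {A,B,C}, {A,B,C,E}, {A,B,C,D}.

5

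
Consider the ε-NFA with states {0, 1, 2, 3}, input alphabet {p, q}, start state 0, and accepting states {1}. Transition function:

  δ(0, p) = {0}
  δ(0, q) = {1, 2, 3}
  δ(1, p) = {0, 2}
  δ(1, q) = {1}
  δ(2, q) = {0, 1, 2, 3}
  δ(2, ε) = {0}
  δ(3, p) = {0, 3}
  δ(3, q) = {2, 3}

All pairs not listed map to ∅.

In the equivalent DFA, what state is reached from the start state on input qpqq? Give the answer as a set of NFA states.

{0, 1, 2, 3}

Start: {0}.
δ(0,q) = {1, 2, 3}.
Union: {1, 2, 3}.
ε-closure gives {0, 1, 2, 3}.
After q: {0, 1, 2, 3}.
δ(0,p) = {0}; δ(1,p) = {0, 2}; δ(2,p) = ∅; δ(3,p) = {0, 3}.
Union: {0, 2, 3}.
After p: {0, 2, 3}.
δ(0,q) = {1, 2, 3}; δ(2,q) = {0, 1, 2, 3}; δ(3,q) = {2, 3}.
Union: {0, 1, 2, 3}.
After q: {0, 1, 2, 3}.
δ(0,q) = {1, 2, 3}; δ(1,q) = {1}; δ(2,q) = {0, 1, 2, 3}; δ(3,q) = {2, 3}.
Union: {0, 1, 2, 3}.
After q: {0, 1, 2, 3}.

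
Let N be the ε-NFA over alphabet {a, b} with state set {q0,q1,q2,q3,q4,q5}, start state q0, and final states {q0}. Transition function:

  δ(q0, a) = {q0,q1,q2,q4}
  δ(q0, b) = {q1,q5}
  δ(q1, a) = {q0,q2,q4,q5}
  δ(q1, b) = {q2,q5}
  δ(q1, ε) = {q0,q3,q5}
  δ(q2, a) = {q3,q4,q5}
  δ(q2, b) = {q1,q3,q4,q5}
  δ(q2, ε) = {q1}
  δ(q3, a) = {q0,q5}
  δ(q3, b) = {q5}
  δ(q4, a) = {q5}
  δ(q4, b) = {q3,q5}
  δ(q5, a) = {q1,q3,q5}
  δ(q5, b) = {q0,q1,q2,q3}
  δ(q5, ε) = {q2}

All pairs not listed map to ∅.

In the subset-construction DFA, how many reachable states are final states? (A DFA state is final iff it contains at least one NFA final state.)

3

Start state of the DFA: {q0} (ε-closure of the NFA start).
{q0} --a--> {q0,q1,q2,q3,q4,q5}  [new]
{q0} --b--> {q0,q1,q2,q3,q5}  [new]
{q0,q1,q2,q3,q4,q5} --a--> {q0,q1,q2,q3,q4,q5}  [seen]
{q0,q1,q2,q3,q4,q5} --b--> {q0,q1,q2,q3,q4,q5}  [seen]
{q0,q1,q2,q3,q5} --a--> {q0,q1,q2,q3,q4,q5}  [seen]
{q0,q1,q2,q3,q5} --b--> {q0,q1,q2,q3,q4,q5}  [seen]
Reachable DFA states: {q0}, {q0,q1,q2,q3,q4,q5}, {q0,q1,q2,q3,q5}.
Accepting DFA states (contain an NFA accepting state): {q0}, {q0,q1,q2,q3,q4,q5}, {q0,q1,q2,q3,q5}.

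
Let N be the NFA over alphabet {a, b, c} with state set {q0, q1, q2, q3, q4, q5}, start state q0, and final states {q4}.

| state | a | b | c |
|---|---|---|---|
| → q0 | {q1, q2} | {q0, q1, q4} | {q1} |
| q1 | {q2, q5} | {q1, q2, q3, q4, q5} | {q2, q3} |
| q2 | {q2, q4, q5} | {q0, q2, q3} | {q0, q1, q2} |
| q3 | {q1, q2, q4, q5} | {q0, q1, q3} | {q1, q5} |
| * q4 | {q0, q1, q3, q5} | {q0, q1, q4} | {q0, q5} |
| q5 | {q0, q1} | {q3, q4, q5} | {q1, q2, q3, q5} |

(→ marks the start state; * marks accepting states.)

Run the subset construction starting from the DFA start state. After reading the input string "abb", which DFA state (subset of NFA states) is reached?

Start: {q0}.
δ(q0,a) = {q1, q2}.
Union: {q1, q2}.
After a: {q1, q2}.
δ(q1,b) = {q1, q2, q3, q4, q5}; δ(q2,b) = {q0, q2, q3}.
Union: {q0, q1, q2, q3, q4, q5}.
After b: {q0, q1, q2, q3, q4, q5}.
δ(q0,b) = {q0, q1, q4}; δ(q1,b) = {q1, q2, q3, q4, q5}; δ(q2,b) = {q0, q2, q3}; δ(q3,b) = {q0, q1, q3}; δ(q4,b) = {q0, q1, q4}; δ(q5,b) = {q3, q4, q5}.
Union: {q0, q1, q2, q3, q4, q5}.
After b: {q0, q1, q2, q3, q4, q5}.

{q0, q1, q2, q3, q4, q5}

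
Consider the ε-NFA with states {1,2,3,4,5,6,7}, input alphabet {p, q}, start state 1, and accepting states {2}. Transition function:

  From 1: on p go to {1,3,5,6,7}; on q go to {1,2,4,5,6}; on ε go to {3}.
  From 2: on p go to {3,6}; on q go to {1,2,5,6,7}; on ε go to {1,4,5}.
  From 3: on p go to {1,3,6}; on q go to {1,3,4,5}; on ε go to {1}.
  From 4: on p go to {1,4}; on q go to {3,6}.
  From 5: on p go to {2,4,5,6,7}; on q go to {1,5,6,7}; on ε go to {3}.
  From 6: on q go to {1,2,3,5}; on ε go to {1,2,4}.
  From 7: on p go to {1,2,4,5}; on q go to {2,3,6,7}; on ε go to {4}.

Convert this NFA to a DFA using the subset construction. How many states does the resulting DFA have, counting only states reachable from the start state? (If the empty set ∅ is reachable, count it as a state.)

3

Start state of the DFA: {1,3} (ε-closure of the NFA start).
{1,3} --p--> {1,2,3,4,5,6,7}  [new]
{1,3} --q--> {1,2,3,4,5,6}  [new]
{1,2,3,4,5,6,7} --p--> {1,2,3,4,5,6,7}  [seen]
{1,2,3,4,5,6,7} --q--> {1,2,3,4,5,6,7}  [seen]
{1,2,3,4,5,6} --p--> {1,2,3,4,5,6,7}  [seen]
{1,2,3,4,5,6} --q--> {1,2,3,4,5,6,7}  [seen]
Reachable DFA states: {1,3}, {1,2,3,4,5,6,7}, {1,2,3,4,5,6}.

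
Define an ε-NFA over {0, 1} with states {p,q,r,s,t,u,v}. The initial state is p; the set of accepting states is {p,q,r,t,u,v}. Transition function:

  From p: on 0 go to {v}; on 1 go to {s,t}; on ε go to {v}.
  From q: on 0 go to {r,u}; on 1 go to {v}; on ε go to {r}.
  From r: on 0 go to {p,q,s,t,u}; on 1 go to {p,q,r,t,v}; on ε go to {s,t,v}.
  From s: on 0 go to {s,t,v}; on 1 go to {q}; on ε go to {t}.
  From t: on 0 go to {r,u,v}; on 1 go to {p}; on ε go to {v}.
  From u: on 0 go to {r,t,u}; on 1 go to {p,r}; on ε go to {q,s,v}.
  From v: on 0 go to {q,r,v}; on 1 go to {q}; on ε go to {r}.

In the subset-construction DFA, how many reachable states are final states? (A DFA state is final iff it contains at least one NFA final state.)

3

Start state of the DFA: {p,r,s,t,v} (ε-closure of the NFA start).
{p,r,s,t,v} --0--> {p,q,r,s,t,u,v}  [new]
{p,r,s,t,v} --1--> {p,q,r,s,t,v}  [new]
{p,q,r,s,t,u,v} --0--> {p,q,r,s,t,u,v}  [seen]
{p,q,r,s,t,u,v} --1--> {p,q,r,s,t,v}  [seen]
{p,q,r,s,t,v} --0--> {p,q,r,s,t,u,v}  [seen]
{p,q,r,s,t,v} --1--> {p,q,r,s,t,v}  [seen]
Reachable DFA states: {p,r,s,t,v}, {p,q,r,s,t,u,v}, {p,q,r,s,t,v}.
Accepting DFA states (contain an NFA accepting state): {p,r,s,t,v}, {p,q,r,s,t,u,v}, {p,q,r,s,t,v}.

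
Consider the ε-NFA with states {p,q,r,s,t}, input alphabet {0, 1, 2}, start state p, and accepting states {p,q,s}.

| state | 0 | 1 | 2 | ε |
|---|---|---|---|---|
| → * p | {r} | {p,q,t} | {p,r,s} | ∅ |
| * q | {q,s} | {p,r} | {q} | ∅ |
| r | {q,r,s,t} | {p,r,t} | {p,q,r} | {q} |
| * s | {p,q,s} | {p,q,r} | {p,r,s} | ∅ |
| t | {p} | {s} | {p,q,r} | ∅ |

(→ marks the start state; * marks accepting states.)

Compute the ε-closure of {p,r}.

{p,q,r}

Begin with {p,r}.
r →ε {q}; add q.
ε-closure = {p,q,r}.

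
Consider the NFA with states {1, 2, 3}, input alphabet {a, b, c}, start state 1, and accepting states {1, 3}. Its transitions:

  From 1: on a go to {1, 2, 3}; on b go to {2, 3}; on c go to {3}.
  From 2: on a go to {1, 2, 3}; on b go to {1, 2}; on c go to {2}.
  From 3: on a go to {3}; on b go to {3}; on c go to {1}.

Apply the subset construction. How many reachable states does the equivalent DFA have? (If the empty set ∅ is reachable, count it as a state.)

Start state of the DFA: {1}.
{1} --a--> {1, 2, 3}  [new]
{1} --b--> {2, 3}  [new]
{1} --c--> {3}  [new]
{1, 2, 3} --a--> {1, 2, 3}  [seen]
{1, 2, 3} --b--> {1, 2, 3}  [seen]
{1, 2, 3} --c--> {1, 2, 3}  [seen]
{2, 3} --a--> {1, 2, 3}  [seen]
{2, 3} --b--> {1, 2, 3}  [seen]
{2, 3} --c--> {1, 2}  [new]
{3} --a--> {3}  [seen]
{3} --b--> {3}  [seen]
{3} --c--> {1}  [seen]
{1, 2} --a--> {1, 2, 3}  [seen]
{1, 2} --b--> {1, 2, 3}  [seen]
{1, 2} --c--> {2, 3}  [seen]
Reachable DFA states: {1}, {1, 2, 3}, {2, 3}, {3}, {1, 2}.

5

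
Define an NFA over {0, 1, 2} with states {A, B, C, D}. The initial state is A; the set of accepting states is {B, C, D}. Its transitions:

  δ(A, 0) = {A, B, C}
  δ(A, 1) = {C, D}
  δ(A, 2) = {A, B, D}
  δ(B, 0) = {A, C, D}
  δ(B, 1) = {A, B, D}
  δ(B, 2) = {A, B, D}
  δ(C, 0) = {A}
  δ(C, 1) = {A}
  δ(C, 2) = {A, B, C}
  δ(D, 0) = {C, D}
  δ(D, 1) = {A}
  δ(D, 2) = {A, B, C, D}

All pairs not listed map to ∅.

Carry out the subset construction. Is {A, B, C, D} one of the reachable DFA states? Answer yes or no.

Start state of the DFA: {A}.
{A} --0--> {A, B, C}  [new]
{A} --1--> {C, D}  [new]
{A} --2--> {A, B, D}  [new]
{A, B, C} --0--> {A, B, C, D}  [new]
{A, B, C} --1--> {A, B, C, D}  [seen]
{A, B, C} --2--> {A, B, C, D}  [seen]
{C, D} --0--> {A, C, D}  [new]
{C, D} --1--> {A}  [seen]
{C, D} --2--> {A, B, C, D}  [seen]
{A, B, D} --0--> {A, B, C, D}  [seen]
{A, B, D} --1--> {A, B, C, D}  [seen]
{A, B, D} --2--> {A, B, C, D}  [seen]
{A, B, C, D} --0--> {A, B, C, D}  [seen]
{A, B, C, D} --1--> {A, B, C, D}  [seen]
{A, B, C, D} --2--> {A, B, C, D}  [seen]
{A, C, D} --0--> {A, B, C, D}  [seen]
{A, C, D} --1--> {A, C, D}  [seen]
{A, C, D} --2--> {A, B, C, D}  [seen]
Reachable DFA states: {A}, {A, B, C}, {C, D}, {A, B, D}, {A, B, C, D}, {A, C, D}.
{A, B, C, D} is among them.

yes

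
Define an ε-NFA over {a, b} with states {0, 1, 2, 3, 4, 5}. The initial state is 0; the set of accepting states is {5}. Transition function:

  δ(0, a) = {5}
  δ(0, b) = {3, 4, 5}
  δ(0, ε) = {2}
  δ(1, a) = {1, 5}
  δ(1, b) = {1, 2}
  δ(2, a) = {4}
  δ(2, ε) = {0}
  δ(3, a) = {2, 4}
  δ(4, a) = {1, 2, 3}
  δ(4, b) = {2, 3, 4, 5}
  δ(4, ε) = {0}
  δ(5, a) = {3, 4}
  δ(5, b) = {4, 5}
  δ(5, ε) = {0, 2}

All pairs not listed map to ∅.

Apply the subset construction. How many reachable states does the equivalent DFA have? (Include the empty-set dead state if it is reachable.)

4

Start state of the DFA: {0, 2} (ε-closure of the NFA start).
{0, 2} --a--> {0, 2, 4, 5}  [new]
{0, 2} --b--> {0, 2, 3, 4, 5}  [new]
{0, 2, 4, 5} --a--> {0, 1, 2, 3, 4, 5}  [new]
{0, 2, 4, 5} --b--> {0, 2, 3, 4, 5}  [seen]
{0, 2, 3, 4, 5} --a--> {0, 1, 2, 3, 4, 5}  [seen]
{0, 2, 3, 4, 5} --b--> {0, 2, 3, 4, 5}  [seen]
{0, 1, 2, 3, 4, 5} --a--> {0, 1, 2, 3, 4, 5}  [seen]
{0, 1, 2, 3, 4, 5} --b--> {0, 1, 2, 3, 4, 5}  [seen]
Reachable DFA states: {0, 2}, {0, 2, 4, 5}, {0, 2, 3, 4, 5}, {0, 1, 2, 3, 4, 5}.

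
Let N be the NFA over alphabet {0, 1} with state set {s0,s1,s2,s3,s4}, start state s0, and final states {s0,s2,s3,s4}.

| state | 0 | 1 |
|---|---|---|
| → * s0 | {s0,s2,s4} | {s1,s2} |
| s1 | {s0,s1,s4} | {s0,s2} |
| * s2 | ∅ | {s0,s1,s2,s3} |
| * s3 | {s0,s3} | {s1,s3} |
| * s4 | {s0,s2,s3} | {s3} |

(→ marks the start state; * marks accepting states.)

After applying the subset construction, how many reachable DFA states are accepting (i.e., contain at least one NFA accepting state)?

Start state of the DFA: {s0}.
{s0} --0--> {s0,s2,s4}  [new]
{s0} --1--> {s1,s2}  [new]
{s0,s2,s4} --0--> {s0,s2,s3,s4}  [new]
{s0,s2,s4} --1--> {s0,s1,s2,s3}  [new]
{s1,s2} --0--> {s0,s1,s4}  [new]
{s1,s2} --1--> {s0,s1,s2,s3}  [seen]
{s0,s2,s3,s4} --0--> {s0,s2,s3,s4}  [seen]
{s0,s2,s3,s4} --1--> {s0,s1,s2,s3}  [seen]
{s0,s1,s2,s3} --0--> {s0,s1,s2,s3,s4}  [new]
{s0,s1,s2,s3} --1--> {s0,s1,s2,s3}  [seen]
{s0,s1,s4} --0--> {s0,s1,s2,s3,s4}  [seen]
{s0,s1,s4} --1--> {s0,s1,s2,s3}  [seen]
{s0,s1,s2,s3,s4} --0--> {s0,s1,s2,s3,s4}  [seen]
{s0,s1,s2,s3,s4} --1--> {s0,s1,s2,s3}  [seen]
Reachable DFA states: {s0}, {s0,s2,s4}, {s1,s2}, {s0,s2,s3,s4}, {s0,s1,s2,s3}, {s0,s1,s4}, {s0,s1,s2,s3,s4}.
Accepting DFA states (contain an NFA accepting state): {s0}, {s0,s2,s4}, {s1,s2}, {s0,s2,s3,s4}, {s0,s1,s2,s3}, {s0,s1,s4}, {s0,s1,s2,s3,s4}.

7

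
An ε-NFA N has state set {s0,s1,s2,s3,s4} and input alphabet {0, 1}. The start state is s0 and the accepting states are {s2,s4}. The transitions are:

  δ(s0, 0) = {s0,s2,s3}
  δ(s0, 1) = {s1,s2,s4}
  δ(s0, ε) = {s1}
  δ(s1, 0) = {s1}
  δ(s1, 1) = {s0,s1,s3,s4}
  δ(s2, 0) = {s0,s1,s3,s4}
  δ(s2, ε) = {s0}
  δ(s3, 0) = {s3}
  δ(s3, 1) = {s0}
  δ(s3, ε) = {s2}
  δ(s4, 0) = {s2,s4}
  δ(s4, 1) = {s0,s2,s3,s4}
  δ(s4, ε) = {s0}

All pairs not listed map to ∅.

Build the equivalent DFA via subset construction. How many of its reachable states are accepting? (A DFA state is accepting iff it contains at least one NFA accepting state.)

2

Start state of the DFA: {s0,s1} (ε-closure of the NFA start).
{s0,s1} --0--> {s0,s1,s2,s3}  [new]
{s0,s1} --1--> {s0,s1,s2,s3,s4}  [new]
{s0,s1,s2,s3} --0--> {s0,s1,s2,s3,s4}  [seen]
{s0,s1,s2,s3} --1--> {s0,s1,s2,s3,s4}  [seen]
{s0,s1,s2,s3,s4} --0--> {s0,s1,s2,s3,s4}  [seen]
{s0,s1,s2,s3,s4} --1--> {s0,s1,s2,s3,s4}  [seen]
Reachable DFA states: {s0,s1}, {s0,s1,s2,s3}, {s0,s1,s2,s3,s4}.
Accepting DFA states (contain an NFA accepting state): {s0,s1,s2,s3}, {s0,s1,s2,s3,s4}.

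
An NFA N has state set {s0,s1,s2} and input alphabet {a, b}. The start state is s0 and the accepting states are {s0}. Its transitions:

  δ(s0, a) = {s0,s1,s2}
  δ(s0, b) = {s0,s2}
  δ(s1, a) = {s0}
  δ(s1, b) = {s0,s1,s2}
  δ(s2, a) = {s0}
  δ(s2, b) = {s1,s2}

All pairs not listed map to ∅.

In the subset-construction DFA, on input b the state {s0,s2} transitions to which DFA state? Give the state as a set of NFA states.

{s0,s1,s2}

δ(s0,b) = {s0,s2}; δ(s2,b) = {s1,s2}.
Union: {s0,s1,s2}.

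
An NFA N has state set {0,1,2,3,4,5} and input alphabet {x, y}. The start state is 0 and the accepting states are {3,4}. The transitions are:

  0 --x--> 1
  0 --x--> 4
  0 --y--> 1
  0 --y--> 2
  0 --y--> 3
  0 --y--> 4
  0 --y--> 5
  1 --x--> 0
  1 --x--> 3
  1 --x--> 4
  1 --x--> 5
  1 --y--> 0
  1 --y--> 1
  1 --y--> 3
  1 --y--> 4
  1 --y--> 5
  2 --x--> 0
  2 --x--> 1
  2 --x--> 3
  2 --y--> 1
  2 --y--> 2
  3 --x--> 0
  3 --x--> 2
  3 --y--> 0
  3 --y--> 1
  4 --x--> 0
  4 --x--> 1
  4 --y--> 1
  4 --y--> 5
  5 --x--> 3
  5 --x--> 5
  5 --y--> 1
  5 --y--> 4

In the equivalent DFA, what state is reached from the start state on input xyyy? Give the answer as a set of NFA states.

Start: {0}.
δ(0,x) = {1,4}.
Union: {1,4}.
After x: {1,4}.
δ(1,y) = {0,1,3,4,5}; δ(4,y) = {1,5}.
Union: {0,1,3,4,5}.
After y: {0,1,3,4,5}.
δ(0,y) = {1,2,3,4,5}; δ(1,y) = {0,1,3,4,5}; δ(3,y) = {0,1}; δ(4,y) = {1,5}; δ(5,y) = {1,4}.
Union: {0,1,2,3,4,5}.
After y: {0,1,2,3,4,5}.
δ(0,y) = {1,2,3,4,5}; δ(1,y) = {0,1,3,4,5}; δ(2,y) = {1,2}; δ(3,y) = {0,1}; δ(4,y) = {1,5}; δ(5,y) = {1,4}.
Union: {0,1,2,3,4,5}.
After y: {0,1,2,3,4,5}.

{0,1,2,3,4,5}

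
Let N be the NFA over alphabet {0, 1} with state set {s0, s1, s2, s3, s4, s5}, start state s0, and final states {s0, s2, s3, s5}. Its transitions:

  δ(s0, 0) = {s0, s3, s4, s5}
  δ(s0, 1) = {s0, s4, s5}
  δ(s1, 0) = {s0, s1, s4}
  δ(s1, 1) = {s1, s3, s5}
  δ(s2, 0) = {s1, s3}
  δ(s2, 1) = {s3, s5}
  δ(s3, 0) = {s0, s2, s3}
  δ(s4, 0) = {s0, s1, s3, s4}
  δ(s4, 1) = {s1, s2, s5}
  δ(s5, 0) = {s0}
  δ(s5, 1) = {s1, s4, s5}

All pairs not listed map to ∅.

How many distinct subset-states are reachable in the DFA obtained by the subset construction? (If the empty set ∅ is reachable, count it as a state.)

6

Start state of the DFA: {s0}.
{s0} --0--> {s0, s3, s4, s5}  [new]
{s0} --1--> {s0, s4, s5}  [new]
{s0, s3, s4, s5} --0--> {s0, s1, s2, s3, s4, s5}  [new]
{s0, s3, s4, s5} --1--> {s0, s1, s2, s4, s5}  [new]
{s0, s4, s5} --0--> {s0, s1, s3, s4, s5}  [new]
{s0, s4, s5} --1--> {s0, s1, s2, s4, s5}  [seen]
{s0, s1, s2, s3, s4, s5} --0--> {s0, s1, s2, s3, s4, s5}  [seen]
{s0, s1, s2, s3, s4, s5} --1--> {s0, s1, s2, s3, s4, s5}  [seen]
{s0, s1, s2, s4, s5} --0--> {s0, s1, s3, s4, s5}  [seen]
{s0, s1, s2, s4, s5} --1--> {s0, s1, s2, s3, s4, s5}  [seen]
{s0, s1, s3, s4, s5} --0--> {s0, s1, s2, s3, s4, s5}  [seen]
{s0, s1, s3, s4, s5} --1--> {s0, s1, s2, s3, s4, s5}  [seen]
Reachable DFA states: {s0}, {s0, s3, s4, s5}, {s0, s4, s5}, {s0, s1, s2, s3, s4, s5}, {s0, s1, s2, s4, s5}, {s0, s1, s3, s4, s5}.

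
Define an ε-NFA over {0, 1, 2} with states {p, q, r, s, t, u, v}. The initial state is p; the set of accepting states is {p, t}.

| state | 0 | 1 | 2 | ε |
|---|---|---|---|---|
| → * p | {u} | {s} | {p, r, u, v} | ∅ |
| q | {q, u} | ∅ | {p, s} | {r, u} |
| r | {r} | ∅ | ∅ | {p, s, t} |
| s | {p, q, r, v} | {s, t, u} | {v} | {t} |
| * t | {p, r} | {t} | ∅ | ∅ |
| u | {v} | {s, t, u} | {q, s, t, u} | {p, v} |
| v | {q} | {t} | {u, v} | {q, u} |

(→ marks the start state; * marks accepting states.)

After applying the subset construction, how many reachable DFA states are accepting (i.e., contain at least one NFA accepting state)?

Start state of the DFA: {p} (ε-closure of the NFA start).
{p} --0--> {p, q, r, s, t, u, v}  [new]
{p} --1--> {s, t}  [new]
{p} --2--> {p, q, r, s, t, u, v}  [seen]
{p, q, r, s, t, u, v} --0--> {p, q, r, s, t, u, v}  [seen]
{p, q, r, s, t, u, v} --1--> {p, q, r, s, t, u, v}  [seen]
{p, q, r, s, t, u, v} --2--> {p, q, r, s, t, u, v}  [seen]
{s, t} --0--> {p, q, r, s, t, u, v}  [seen]
{s, t} --1--> {p, q, r, s, t, u, v}  [seen]
{s, t} --2--> {p, q, r, s, t, u, v}  [seen]
Reachable DFA states: {p}, {p, q, r, s, t, u, v}, {s, t}.
Accepting DFA states (contain an NFA accepting state): {p}, {p, q, r, s, t, u, v}, {s, t}.

3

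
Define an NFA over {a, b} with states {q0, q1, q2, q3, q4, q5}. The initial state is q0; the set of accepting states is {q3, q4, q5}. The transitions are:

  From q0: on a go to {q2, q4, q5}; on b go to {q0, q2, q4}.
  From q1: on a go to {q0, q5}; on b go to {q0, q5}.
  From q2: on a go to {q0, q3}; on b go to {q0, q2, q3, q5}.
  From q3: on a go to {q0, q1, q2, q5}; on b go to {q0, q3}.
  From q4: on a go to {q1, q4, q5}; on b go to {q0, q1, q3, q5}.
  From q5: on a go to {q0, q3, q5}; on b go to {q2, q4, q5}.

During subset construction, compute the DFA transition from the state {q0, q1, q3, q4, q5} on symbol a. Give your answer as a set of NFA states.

δ(q0,a) = {q2, q4, q5}; δ(q1,a) = {q0, q5}; δ(q3,a) = {q0, q1, q2, q5}; δ(q4,a) = {q1, q4, q5}; δ(q5,a) = {q0, q3, q5}.
Union: {q0, q1, q2, q3, q4, q5}.

{q0, q1, q2, q3, q4, q5}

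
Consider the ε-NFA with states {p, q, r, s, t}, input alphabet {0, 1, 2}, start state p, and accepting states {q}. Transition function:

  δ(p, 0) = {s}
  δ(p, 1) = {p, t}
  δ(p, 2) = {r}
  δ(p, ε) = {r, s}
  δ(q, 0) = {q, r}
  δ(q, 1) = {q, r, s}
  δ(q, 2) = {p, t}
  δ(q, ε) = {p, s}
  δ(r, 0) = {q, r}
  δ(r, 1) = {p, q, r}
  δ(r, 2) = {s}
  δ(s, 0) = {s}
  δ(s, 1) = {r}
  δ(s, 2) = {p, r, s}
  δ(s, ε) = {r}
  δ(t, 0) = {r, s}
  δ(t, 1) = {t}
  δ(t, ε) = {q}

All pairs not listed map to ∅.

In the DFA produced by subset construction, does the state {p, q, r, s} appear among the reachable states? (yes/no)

Start state of the DFA: {p, r, s} (ε-closure of the NFA start).
{p, r, s} --0--> {p, q, r, s}  [new]
{p, r, s} --1--> {p, q, r, s, t}  [new]
{p, r, s} --2--> {p, r, s}  [seen]
{p, q, r, s} --0--> {p, q, r, s}  [seen]
{p, q, r, s} --1--> {p, q, r, s, t}  [seen]
{p, q, r, s} --2--> {p, q, r, s, t}  [seen]
{p, q, r, s, t} --0--> {p, q, r, s}  [seen]
{p, q, r, s, t} --1--> {p, q, r, s, t}  [seen]
{p, q, r, s, t} --2--> {p, q, r, s, t}  [seen]
Reachable DFA states: {p, r, s}, {p, q, r, s}, {p, q, r, s, t}.
{p, q, r, s} is among them.

yes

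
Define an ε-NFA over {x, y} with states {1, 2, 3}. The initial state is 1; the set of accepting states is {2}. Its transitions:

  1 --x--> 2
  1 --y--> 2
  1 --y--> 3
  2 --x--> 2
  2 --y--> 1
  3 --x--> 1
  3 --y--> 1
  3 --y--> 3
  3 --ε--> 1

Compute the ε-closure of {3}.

Begin with {3}.
3 →ε {1}; add 1.
ε-closure = {1, 3}.

{1, 3}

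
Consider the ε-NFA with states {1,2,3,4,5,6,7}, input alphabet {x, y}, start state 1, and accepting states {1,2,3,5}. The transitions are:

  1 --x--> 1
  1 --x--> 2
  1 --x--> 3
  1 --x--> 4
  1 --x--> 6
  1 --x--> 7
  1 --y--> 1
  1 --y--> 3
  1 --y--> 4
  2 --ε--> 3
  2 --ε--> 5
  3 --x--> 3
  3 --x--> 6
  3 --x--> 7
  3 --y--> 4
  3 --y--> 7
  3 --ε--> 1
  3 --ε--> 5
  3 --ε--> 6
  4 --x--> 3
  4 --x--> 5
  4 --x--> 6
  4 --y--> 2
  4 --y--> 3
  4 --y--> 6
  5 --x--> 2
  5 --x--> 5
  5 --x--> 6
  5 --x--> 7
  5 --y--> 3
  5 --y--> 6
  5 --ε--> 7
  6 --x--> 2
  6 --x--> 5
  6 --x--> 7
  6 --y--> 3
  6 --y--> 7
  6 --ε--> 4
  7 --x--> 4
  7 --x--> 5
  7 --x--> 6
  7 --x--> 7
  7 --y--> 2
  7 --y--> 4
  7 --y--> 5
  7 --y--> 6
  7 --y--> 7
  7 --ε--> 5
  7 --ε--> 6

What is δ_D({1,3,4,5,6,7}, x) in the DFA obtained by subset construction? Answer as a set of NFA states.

{1,2,3,4,5,6,7}

δ(1,x) = {1,2,3,4,6,7}; δ(3,x) = {3,6,7}; δ(4,x) = {3,5,6}; δ(5,x) = {2,5,6,7}; δ(6,x) = {2,5,7}; δ(7,x) = {4,5,6,7}.
Union: {1,2,3,4,5,6,7}.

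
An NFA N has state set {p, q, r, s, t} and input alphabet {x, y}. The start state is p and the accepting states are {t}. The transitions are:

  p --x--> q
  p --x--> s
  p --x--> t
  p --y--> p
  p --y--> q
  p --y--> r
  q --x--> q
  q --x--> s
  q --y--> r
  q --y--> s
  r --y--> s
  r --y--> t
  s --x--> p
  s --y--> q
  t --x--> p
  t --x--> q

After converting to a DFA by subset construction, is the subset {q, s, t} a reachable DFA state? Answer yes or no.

yes

Start state of the DFA: {p}.
{p} --x--> {q, s, t}  [new]
{p} --y--> {p, q, r}  [new]
{q, s, t} --x--> {p, q, s}  [new]
{q, s, t} --y--> {q, r, s}  [new]
{p, q, r} --x--> {q, s, t}  [seen]
{p, q, r} --y--> {p, q, r, s, t}  [new]
{p, q, s} --x--> {p, q, s, t}  [new]
{p, q, s} --y--> {p, q, r, s}  [new]
{q, r, s} --x--> {p, q, s}  [seen]
{q, r, s} --y--> {q, r, s, t}  [new]
{p, q, r, s, t} --x--> {p, q, s, t}  [seen]
{p, q, r, s, t} --y--> {p, q, r, s, t}  [seen]
{p, q, s, t} --x--> {p, q, s, t}  [seen]
{p, q, s, t} --y--> {p, q, r, s}  [seen]
{p, q, r, s} --x--> {p, q, s, t}  [seen]
{p, q, r, s} --y--> {p, q, r, s, t}  [seen]
{q, r, s, t} --x--> {p, q, s}  [seen]
{q, r, s, t} --y--> {q, r, s, t}  [seen]
Reachable DFA states: {p}, {q, s, t}, {p, q, r}, {p, q, s}, {q, r, s}, {p, q, r, s, t}, {p, q, s, t}, {p, q, r, s}, {q, r, s, t}.
{q, s, t} is among them.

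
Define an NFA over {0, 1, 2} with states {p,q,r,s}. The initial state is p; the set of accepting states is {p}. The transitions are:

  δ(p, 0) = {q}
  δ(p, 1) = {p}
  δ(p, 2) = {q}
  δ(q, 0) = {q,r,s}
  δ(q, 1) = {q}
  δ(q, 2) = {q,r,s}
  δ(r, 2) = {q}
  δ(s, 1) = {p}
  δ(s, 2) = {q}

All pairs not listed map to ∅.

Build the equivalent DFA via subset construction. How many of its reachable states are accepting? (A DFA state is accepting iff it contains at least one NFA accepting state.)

Start state of the DFA: {p}.
{p} --0--> {q}  [new]
{p} --1--> {p}  [seen]
{p} --2--> {q}  [seen]
{q} --0--> {q,r,s}  [new]
{q} --1--> {q}  [seen]
{q} --2--> {q,r,s}  [seen]
{q,r,s} --0--> {q,r,s}  [seen]
{q,r,s} --1--> {p,q}  [new]
{q,r,s} --2--> {q,r,s}  [seen]
{p,q} --0--> {q,r,s}  [seen]
{p,q} --1--> {p,q}  [seen]
{p,q} --2--> {q,r,s}  [seen]
Reachable DFA states: {p}, {q}, {q,r,s}, {p,q}.
Accepting DFA states (contain an NFA accepting state): {p}, {p,q}.

2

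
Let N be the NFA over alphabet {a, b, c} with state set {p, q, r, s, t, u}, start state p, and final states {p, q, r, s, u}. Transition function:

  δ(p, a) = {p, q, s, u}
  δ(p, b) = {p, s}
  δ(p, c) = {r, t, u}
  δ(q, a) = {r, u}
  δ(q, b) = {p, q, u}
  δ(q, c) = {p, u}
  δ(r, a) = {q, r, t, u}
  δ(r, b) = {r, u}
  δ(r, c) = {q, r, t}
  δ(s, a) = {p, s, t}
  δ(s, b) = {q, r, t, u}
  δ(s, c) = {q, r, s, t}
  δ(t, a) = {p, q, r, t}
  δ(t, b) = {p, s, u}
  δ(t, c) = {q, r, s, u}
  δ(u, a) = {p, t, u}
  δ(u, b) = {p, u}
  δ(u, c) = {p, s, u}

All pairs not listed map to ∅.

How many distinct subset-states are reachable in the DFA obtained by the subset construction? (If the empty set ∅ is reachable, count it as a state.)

Start state of the DFA: {p}.
{p} --a--> {p, q, s, u}  [new]
{p} --b--> {p, s}  [new]
{p} --c--> {r, t, u}  [new]
{p, q, s, u} --a--> {p, q, r, s, t, u}  [new]
{p, q, s, u} --b--> {p, q, r, s, t, u}  [seen]
{p, q, s, u} --c--> {p, q, r, s, t, u}  [seen]
{p, s} --a--> {p, q, s, t, u}  [new]
{p, s} --b--> {p, q, r, s, t, u}  [seen]
{p, s} --c--> {q, r, s, t, u}  [new]
{r, t, u} --a--> {p, q, r, t, u}  [new]
{r, t, u} --b--> {p, r, s, u}  [new]
{r, t, u} --c--> {p, q, r, s, t, u}  [seen]
{p, q, r, s, t, u} --a--> {p, q, r, s, t, u}  [seen]
{p, q, r, s, t, u} --b--> {p, q, r, s, t, u}  [seen]
{p, q, r, s, t, u} --c--> {p, q, r, s, t, u}  [seen]
{p, q, s, t, u} --a--> {p, q, r, s, t, u}  [seen]
{p, q, s, t, u} --b--> {p, q, r, s, t, u}  [seen]
{p, q, s, t, u} --c--> {p, q, r, s, t, u}  [seen]
{q, r, s, t, u} --a--> {p, q, r, s, t, u}  [seen]
{q, r, s, t, u} --b--> {p, q, r, s, t, u}  [seen]
{q, r, s, t, u} --c--> {p, q, r, s, t, u}  [seen]
{p, q, r, t, u} --a--> {p, q, r, s, t, u}  [seen]
{p, q, r, t, u} --b--> {p, q, r, s, u}  [new]
{p, q, r, t, u} --c--> {p, q, r, s, t, u}  [seen]
{p, r, s, u} --a--> {p, q, r, s, t, u}  [seen]
{p, r, s, u} --b--> {p, q, r, s, t, u}  [seen]
{p, r, s, u} --c--> {p, q, r, s, t, u}  [seen]
{p, q, r, s, u} --a--> {p, q, r, s, t, u}  [seen]
{p, q, r, s, u} --b--> {p, q, r, s, t, u}  [seen]
{p, q, r, s, u} --c--> {p, q, r, s, t, u}  [seen]
Reachable DFA states: {p}, {p, q, s, u}, {p, s}, {r, t, u}, {p, q, r, s, t, u}, {p, q, s, t, u}, {q, r, s, t, u}, {p, q, r, t, u}, {p, r, s, u}, {p, q, r, s, u}.

10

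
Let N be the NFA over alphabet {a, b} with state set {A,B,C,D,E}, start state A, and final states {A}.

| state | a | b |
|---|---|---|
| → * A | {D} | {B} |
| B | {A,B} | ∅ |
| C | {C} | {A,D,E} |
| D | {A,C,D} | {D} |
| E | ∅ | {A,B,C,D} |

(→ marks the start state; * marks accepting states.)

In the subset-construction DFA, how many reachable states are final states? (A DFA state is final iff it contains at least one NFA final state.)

Start state of the DFA: {A}.
{A} --a--> {D}  [new]
{A} --b--> {B}  [new]
{D} --a--> {A,C,D}  [new]
{D} --b--> {D}  [seen]
{B} --a--> {A,B}  [new]
{B} --b--> ∅  [new]
{A,C,D} --a--> {A,C,D}  [seen]
{A,C,D} --b--> {A,B,D,E}  [new]
{A,B} --a--> {A,B,D}  [new]
{A,B} --b--> {B}  [seen]
∅ --a--> ∅  [seen]
∅ --b--> ∅  [seen]
{A,B,D,E} --a--> {A,B,C,D}  [new]
{A,B,D,E} --b--> {A,B,C,D}  [seen]
{A,B,D} --a--> {A,B,C,D}  [seen]
{A,B,D} --b--> {B,D}  [new]
{A,B,C,D} --a--> {A,B,C,D}  [seen]
{A,B,C,D} --b--> {A,B,D,E}  [seen]
{B,D} --a--> {A,B,C,D}  [seen]
{B,D} --b--> {D}  [seen]
Reachable DFA states: {A}, {D}, {B}, {A,C,D}, {A,B}, ∅, {A,B,D,E}, {A,B,D}, {A,B,C,D}, {B,D}.
Accepting DFA states (contain an NFA accepting state): {A}, {A,C,D}, {A,B}, {A,B,D,E}, {A,B,D}, {A,B,C,D}.

6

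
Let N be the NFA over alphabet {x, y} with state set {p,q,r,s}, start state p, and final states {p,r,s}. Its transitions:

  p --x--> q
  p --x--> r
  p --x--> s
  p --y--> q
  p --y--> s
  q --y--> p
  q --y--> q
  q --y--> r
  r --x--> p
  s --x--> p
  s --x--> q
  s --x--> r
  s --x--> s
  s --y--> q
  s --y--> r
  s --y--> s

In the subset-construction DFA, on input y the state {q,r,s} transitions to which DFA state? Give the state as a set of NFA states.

{p,q,r,s}

δ(q,y) = {p,q,r}; δ(r,y) = ∅; δ(s,y) = {q,r,s}.
Union: {p,q,r,s}.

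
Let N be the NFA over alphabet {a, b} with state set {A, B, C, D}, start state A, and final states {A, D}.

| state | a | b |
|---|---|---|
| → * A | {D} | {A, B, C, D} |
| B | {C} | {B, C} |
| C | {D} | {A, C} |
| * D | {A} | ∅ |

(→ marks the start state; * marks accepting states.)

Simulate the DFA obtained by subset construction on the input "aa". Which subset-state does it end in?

{A}

Start: {A}.
δ(A,a) = {D}.
Union: {D}.
After a: {D}.
δ(D,a) = {A}.
Union: {A}.
After a: {A}.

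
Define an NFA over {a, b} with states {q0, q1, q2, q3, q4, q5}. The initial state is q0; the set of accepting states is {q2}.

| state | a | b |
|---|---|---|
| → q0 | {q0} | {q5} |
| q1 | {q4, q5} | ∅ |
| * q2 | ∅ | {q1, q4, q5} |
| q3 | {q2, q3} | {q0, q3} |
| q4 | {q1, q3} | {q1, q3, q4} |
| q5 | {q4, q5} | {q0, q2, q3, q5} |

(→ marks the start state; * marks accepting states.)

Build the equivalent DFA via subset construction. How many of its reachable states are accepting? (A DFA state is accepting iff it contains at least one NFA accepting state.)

Start state of the DFA: {q0}.
{q0} --a--> {q0}  [seen]
{q0} --b--> {q5}  [new]
{q5} --a--> {q4, q5}  [new]
{q5} --b--> {q0, q2, q3, q5}  [new]
{q4, q5} --a--> {q1, q3, q4, q5}  [new]
{q4, q5} --b--> {q0, q1, q2, q3, q4, q5}  [new]
{q0, q2, q3, q5} --a--> {q0, q2, q3, q4, q5}  [new]
{q0, q2, q3, q5} --b--> {q0, q1, q2, q3, q4, q5}  [seen]
{q1, q3, q4, q5} --a--> {q1, q2, q3, q4, q5}  [new]
{q1, q3, q4, q5} --b--> {q0, q1, q2, q3, q4, q5}  [seen]
{q0, q1, q2, q3, q4, q5} --a--> {q0, q1, q2, q3, q4, q5}  [seen]
{q0, q1, q2, q3, q4, q5} --b--> {q0, q1, q2, q3, q4, q5}  [seen]
{q0, q2, q3, q4, q5} --a--> {q0, q1, q2, q3, q4, q5}  [seen]
{q0, q2, q3, q4, q5} --b--> {q0, q1, q2, q3, q4, q5}  [seen]
{q1, q2, q3, q4, q5} --a--> {q1, q2, q3, q4, q5}  [seen]
{q1, q2, q3, q4, q5} --b--> {q0, q1, q2, q3, q4, q5}  [seen]
Reachable DFA states: {q0}, {q5}, {q4, q5}, {q0, q2, q3, q5}, {q1, q3, q4, q5}, {q0, q1, q2, q3, q4, q5}, {q0, q2, q3, q4, q5}, {q1, q2, q3, q4, q5}.
Accepting DFA states (contain an NFA accepting state): {q0, q2, q3, q5}, {q0, q1, q2, q3, q4, q5}, {q0, q2, q3, q4, q5}, {q1, q2, q3, q4, q5}.

4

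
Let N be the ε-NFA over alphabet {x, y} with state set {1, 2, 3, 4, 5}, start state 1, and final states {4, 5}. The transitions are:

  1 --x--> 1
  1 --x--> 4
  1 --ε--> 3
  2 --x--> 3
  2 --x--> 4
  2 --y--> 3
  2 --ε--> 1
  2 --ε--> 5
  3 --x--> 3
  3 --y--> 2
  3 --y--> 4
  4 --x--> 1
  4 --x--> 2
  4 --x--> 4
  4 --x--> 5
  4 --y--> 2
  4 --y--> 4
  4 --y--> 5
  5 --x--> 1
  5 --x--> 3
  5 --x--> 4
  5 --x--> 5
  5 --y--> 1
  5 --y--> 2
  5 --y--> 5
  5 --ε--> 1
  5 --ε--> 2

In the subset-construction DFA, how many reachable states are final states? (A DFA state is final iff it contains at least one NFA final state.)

Start state of the DFA: {1, 3} (ε-closure of the NFA start).
{1, 3} --x--> {1, 3, 4}  [new]
{1, 3} --y--> {1, 2, 3, 4, 5}  [new]
{1, 3, 4} --x--> {1, 2, 3, 4, 5}  [seen]
{1, 3, 4} --y--> {1, 2, 3, 4, 5}  [seen]
{1, 2, 3, 4, 5} --x--> {1, 2, 3, 4, 5}  [seen]
{1, 2, 3, 4, 5} --y--> {1, 2, 3, 4, 5}  [seen]
Reachable DFA states: {1, 3}, {1, 3, 4}, {1, 2, 3, 4, 5}.
Accepting DFA states (contain an NFA accepting state): {1, 3, 4}, {1, 2, 3, 4, 5}.

2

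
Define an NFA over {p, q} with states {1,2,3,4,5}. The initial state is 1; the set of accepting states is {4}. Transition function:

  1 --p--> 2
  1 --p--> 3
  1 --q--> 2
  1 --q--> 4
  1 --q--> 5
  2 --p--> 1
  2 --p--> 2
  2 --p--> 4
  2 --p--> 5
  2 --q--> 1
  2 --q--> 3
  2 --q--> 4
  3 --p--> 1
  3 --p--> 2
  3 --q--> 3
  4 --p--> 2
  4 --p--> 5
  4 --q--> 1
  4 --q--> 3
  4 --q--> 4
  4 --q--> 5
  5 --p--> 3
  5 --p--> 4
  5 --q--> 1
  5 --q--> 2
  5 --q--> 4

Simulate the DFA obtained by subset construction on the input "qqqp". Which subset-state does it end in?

{1,2,3,4,5}

Start: {1}.
δ(1,q) = {2,4,5}.
Union: {2,4,5}.
After q: {2,4,5}.
δ(2,q) = {1,3,4}; δ(4,q) = {1,3,4,5}; δ(5,q) = {1,2,4}.
Union: {1,2,3,4,5}.
After q: {1,2,3,4,5}.
δ(1,q) = {2,4,5}; δ(2,q) = {1,3,4}; δ(3,q) = {3}; δ(4,q) = {1,3,4,5}; δ(5,q) = {1,2,4}.
Union: {1,2,3,4,5}.
After q: {1,2,3,4,5}.
δ(1,p) = {2,3}; δ(2,p) = {1,2,4,5}; δ(3,p) = {1,2}; δ(4,p) = {2,5}; δ(5,p) = {3,4}.
Union: {1,2,3,4,5}.
After p: {1,2,3,4,5}.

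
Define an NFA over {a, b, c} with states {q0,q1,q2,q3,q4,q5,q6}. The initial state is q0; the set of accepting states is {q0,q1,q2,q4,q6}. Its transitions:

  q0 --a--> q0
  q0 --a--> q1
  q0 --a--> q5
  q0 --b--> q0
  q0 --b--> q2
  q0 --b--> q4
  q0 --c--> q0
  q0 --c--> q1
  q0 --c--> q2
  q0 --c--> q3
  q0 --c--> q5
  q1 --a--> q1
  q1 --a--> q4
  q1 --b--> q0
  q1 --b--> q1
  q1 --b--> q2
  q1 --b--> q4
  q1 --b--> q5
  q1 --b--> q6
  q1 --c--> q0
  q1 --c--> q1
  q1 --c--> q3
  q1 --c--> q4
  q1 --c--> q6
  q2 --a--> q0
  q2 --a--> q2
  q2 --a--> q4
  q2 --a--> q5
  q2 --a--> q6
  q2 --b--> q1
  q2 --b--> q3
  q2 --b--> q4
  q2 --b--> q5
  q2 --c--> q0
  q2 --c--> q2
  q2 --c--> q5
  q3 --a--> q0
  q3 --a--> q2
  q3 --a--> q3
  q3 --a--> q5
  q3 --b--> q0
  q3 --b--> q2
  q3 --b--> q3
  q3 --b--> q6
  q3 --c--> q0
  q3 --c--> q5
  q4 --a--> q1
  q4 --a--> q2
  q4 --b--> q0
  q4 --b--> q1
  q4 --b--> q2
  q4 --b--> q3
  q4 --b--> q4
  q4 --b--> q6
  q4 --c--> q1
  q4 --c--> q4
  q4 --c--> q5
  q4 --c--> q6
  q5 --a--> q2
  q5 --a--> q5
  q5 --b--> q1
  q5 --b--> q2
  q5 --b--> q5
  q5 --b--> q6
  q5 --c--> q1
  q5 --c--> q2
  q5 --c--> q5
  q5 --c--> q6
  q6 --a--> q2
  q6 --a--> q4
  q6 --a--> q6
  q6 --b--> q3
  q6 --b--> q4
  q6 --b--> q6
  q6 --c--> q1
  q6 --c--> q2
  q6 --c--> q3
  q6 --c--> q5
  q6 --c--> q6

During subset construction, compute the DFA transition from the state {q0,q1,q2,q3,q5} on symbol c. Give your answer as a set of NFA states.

{q0,q1,q2,q3,q4,q5,q6}

δ(q0,c) = {q0,q1,q2,q3,q5}; δ(q1,c) = {q0,q1,q3,q4,q6}; δ(q2,c) = {q0,q2,q5}; δ(q3,c) = {q0,q5}; δ(q5,c) = {q1,q2,q5,q6}.
Union: {q0,q1,q2,q3,q4,q5,q6}.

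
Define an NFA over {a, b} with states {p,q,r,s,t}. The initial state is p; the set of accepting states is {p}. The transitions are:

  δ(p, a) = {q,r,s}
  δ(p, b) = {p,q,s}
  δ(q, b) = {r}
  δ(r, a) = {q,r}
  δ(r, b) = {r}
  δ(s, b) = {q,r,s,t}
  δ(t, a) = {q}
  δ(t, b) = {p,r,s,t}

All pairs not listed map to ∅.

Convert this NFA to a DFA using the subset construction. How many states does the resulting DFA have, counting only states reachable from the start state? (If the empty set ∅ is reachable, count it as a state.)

7

Start state of the DFA: {p}.
{p} --a--> {q,r,s}  [new]
{p} --b--> {p,q,s}  [new]
{q,r,s} --a--> {q,r}  [new]
{q,r,s} --b--> {q,r,s,t}  [new]
{p,q,s} --a--> {q,r,s}  [seen]
{p,q,s} --b--> {p,q,r,s,t}  [new]
{q,r} --a--> {q,r}  [seen]
{q,r} --b--> {r}  [new]
{q,r,s,t} --a--> {q,r}  [seen]
{q,r,s,t} --b--> {p,q,r,s,t}  [seen]
{p,q,r,s,t} --a--> {q,r,s}  [seen]
{p,q,r,s,t} --b--> {p,q,r,s,t}  [seen]
{r} --a--> {q,r}  [seen]
{r} --b--> {r}  [seen]
Reachable DFA states: {p}, {q,r,s}, {p,q,s}, {q,r}, {q,r,s,t}, {p,q,r,s,t}, {r}.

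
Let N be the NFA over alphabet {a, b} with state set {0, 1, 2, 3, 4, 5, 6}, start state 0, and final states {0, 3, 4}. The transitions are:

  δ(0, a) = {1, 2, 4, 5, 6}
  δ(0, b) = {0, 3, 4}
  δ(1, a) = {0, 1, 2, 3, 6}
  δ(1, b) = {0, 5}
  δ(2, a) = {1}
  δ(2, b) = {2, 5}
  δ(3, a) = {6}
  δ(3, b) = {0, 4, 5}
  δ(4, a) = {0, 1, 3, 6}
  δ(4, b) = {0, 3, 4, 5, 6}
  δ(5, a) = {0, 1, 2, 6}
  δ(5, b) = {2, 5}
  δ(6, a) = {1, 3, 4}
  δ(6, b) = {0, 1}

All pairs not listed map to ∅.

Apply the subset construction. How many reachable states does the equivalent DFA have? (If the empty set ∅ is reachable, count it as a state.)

6

Start state of the DFA: {0}.
{0} --a--> {1, 2, 4, 5, 6}  [new]
{0} --b--> {0, 3, 4}  [new]
{1, 2, 4, 5, 6} --a--> {0, 1, 2, 3, 4, 6}  [new]
{1, 2, 4, 5, 6} --b--> {0, 1, 2, 3, 4, 5, 6}  [new]
{0, 3, 4} --a--> {0, 1, 2, 3, 4, 5, 6}  [seen]
{0, 3, 4} --b--> {0, 3, 4, 5, 6}  [new]
{0, 1, 2, 3, 4, 6} --a--> {0, 1, 2, 3, 4, 5, 6}  [seen]
{0, 1, 2, 3, 4, 6} --b--> {0, 1, 2, 3, 4, 5, 6}  [seen]
{0, 1, 2, 3, 4, 5, 6} --a--> {0, 1, 2, 3, 4, 5, 6}  [seen]
{0, 1, 2, 3, 4, 5, 6} --b--> {0, 1, 2, 3, 4, 5, 6}  [seen]
{0, 3, 4, 5, 6} --a--> {0, 1, 2, 3, 4, 5, 6}  [seen]
{0, 3, 4, 5, 6} --b--> {0, 1, 2, 3, 4, 5, 6}  [seen]
Reachable DFA states: {0}, {1, 2, 4, 5, 6}, {0, 3, 4}, {0, 1, 2, 3, 4, 6}, {0, 1, 2, 3, 4, 5, 6}, {0, 3, 4, 5, 6}.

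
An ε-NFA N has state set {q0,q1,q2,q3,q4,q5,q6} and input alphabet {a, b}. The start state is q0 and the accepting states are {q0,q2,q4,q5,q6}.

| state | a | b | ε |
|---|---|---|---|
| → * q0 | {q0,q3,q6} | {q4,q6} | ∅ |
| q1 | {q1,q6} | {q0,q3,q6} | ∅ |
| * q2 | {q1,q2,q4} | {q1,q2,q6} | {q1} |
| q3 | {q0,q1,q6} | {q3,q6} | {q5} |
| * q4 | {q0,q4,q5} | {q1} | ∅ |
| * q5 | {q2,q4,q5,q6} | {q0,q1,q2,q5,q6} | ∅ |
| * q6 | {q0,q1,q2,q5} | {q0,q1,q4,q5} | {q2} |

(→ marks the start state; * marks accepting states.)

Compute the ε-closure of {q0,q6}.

Begin with {q0,q6}.
q6 →ε {q2}; add q2.
q2 →ε {q1}; add q1.
ε-closure = {q0,q1,q2,q6}.

{q0,q1,q2,q6}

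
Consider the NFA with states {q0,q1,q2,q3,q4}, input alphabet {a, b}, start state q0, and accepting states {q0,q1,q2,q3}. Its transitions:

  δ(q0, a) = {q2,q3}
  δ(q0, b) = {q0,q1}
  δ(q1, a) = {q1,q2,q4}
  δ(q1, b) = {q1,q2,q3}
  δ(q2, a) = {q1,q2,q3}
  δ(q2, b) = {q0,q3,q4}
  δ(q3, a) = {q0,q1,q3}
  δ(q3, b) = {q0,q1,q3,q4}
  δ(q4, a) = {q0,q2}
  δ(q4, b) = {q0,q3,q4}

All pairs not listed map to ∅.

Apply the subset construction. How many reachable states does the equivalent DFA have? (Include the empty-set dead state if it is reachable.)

Start state of the DFA: {q0}.
{q0} --a--> {q2,q3}  [new]
{q0} --b--> {q0,q1}  [new]
{q2,q3} --a--> {q0,q1,q2,q3}  [new]
{q2,q3} --b--> {q0,q1,q3,q4}  [new]
{q0,q1} --a--> {q1,q2,q3,q4}  [new]
{q0,q1} --b--> {q0,q1,q2,q3}  [seen]
{q0,q1,q2,q3} --a--> {q0,q1,q2,q3,q4}  [new]
{q0,q1,q2,q3} --b--> {q0,q1,q2,q3,q4}  [seen]
{q0,q1,q3,q4} --a--> {q0,q1,q2,q3,q4}  [seen]
{q0,q1,q3,q4} --b--> {q0,q1,q2,q3,q4}  [seen]
{q1,q2,q3,q4} --a--> {q0,q1,q2,q3,q4}  [seen]
{q1,q2,q3,q4} --b--> {q0,q1,q2,q3,q4}  [seen]
{q0,q1,q2,q3,q4} --a--> {q0,q1,q2,q3,q4}  [seen]
{q0,q1,q2,q3,q4} --b--> {q0,q1,q2,q3,q4}  [seen]
Reachable DFA states: {q0}, {q2,q3}, {q0,q1}, {q0,q1,q2,q3}, {q0,q1,q3,q4}, {q1,q2,q3,q4}, {q0,q1,q2,q3,q4}.

7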